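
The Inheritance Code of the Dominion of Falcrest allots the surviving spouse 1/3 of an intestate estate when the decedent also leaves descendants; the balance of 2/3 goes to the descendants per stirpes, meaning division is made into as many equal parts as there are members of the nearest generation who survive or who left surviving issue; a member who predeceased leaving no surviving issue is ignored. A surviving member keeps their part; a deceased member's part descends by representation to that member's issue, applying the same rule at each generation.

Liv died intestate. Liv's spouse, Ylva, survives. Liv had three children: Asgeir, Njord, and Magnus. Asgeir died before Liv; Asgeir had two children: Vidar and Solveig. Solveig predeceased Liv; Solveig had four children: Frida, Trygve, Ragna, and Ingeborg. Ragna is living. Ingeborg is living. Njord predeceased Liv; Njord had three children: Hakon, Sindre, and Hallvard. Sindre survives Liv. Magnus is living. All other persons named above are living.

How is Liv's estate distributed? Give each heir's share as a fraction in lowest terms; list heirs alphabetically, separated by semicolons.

Frida 1/36; Hakon 2/27; Hallvard 2/27; Ingeborg 1/36; Magnus 2/9; Ragna 1/36; Sindre 2/27; Trygve 1/36; Vidar 1/9; Ylva 1/3

Ylva, as surviving spouse, takes 1/3.
The remaining 2/3 passes to Liv's descendants per stirpes.
The 2/3 is divided into 3 equal shares of 2/9 among Asgeir, Njord, Magnus.
Asgeir predeceased; the 2/9 allotted to Asgeir's branch passes to Asgeir's issue by representation.
The 2/9 is divided into 2 equal shares of 1/9 among Vidar, Solveig.
Vidar is living and takes 1/9.
Solveig predeceased; the 1/9 allotted to Solveig's branch passes to Solveig's issue by representation.
The 1/9 is divided into 4 equal shares of 1/36 among Frida, Trygve, Ragna, Ingeborg.
Frida is living and takes 1/36.
Trygve is living and takes 1/36.
Ragna is living and takes 1/36.
Ingeborg is living and takes 1/36.
Njord predeceased; the 2/9 allotted to Njord's branch passes to Njord's issue by representation.
The 2/9 is divided into 3 equal shares of 2/27 among Hakon, Sindre, Hallvard.
Hakon is living and takes 2/27.
Sindre is living and takes 2/27.
Hallvard is living and takes 2/27.
Magnus is living and takes 2/9.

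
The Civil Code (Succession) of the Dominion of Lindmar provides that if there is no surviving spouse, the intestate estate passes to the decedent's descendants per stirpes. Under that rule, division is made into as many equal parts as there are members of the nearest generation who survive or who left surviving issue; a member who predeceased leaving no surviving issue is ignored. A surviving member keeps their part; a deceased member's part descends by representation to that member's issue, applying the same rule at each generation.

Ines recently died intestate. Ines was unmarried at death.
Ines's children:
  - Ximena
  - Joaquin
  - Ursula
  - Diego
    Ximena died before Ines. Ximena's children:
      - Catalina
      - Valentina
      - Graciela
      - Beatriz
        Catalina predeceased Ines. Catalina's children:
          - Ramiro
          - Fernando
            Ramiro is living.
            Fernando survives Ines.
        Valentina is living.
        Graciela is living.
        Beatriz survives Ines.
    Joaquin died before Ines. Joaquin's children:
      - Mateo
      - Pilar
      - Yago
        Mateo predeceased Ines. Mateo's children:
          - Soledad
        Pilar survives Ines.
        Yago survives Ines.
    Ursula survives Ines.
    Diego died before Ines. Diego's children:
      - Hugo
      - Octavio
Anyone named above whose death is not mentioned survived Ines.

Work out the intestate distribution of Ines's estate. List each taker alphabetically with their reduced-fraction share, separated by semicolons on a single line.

There is no surviving spouse, so the entire estate passes to Ines's descendants per stirpes.
The estate is divided into 4 equal shares of 1/4 among Ximena, Joaquin, Ursula, Diego.
Ximena predeceased; the 1/4 allotted to Ximena's branch passes to Ximena's issue by representation.
The 1/4 is divided into 4 equal shares of 1/16 among Catalina, Valentina, Graciela, Beatriz.
Catalina predeceased; the 1/16 allotted to Catalina's branch passes to Catalina's issue by representation.
The 1/16 is divided into 2 equal shares of 1/32 among Ramiro, Fernando.
Ramiro is living and takes 1/32.
Fernando is living and takes 1/32.
Valentina is living and takes 1/16.
Graciela is living and takes 1/16.
Beatriz is living and takes 1/16.
Joaquin predeceased; the 1/4 allotted to Joaquin's branch passes to Joaquin's issue by representation.
The 1/4 is divided into 3 equal shares of 1/12 among Mateo, Pilar, Yago.
Mateo predeceased; the 1/12 allotted to Mateo's branch passes to Mateo's issue by representation.
Soledad is the sole taker at this level and receives the full 1/12.
Pilar is living and takes 1/12.
Yago is living and takes 1/12.
Ursula is living and takes 1/4.
Diego predeceased; the 1/4 allotted to Diego's branch passes to Diego's issue by representation.
The 1/4 is divided into 2 equal shares of 1/8 among Hugo, Octavio.
Hugo is living and takes 1/8.
Octavio is living and takes 1/8.

Beatriz 1/16; Fernando 1/32; Graciela 1/16; Hugo 1/8; Octavio 1/8; Pilar 1/12; Ramiro 1/32; Soledad 1/12; Ursula 1/4; Valentina 1/16; Yago 1/12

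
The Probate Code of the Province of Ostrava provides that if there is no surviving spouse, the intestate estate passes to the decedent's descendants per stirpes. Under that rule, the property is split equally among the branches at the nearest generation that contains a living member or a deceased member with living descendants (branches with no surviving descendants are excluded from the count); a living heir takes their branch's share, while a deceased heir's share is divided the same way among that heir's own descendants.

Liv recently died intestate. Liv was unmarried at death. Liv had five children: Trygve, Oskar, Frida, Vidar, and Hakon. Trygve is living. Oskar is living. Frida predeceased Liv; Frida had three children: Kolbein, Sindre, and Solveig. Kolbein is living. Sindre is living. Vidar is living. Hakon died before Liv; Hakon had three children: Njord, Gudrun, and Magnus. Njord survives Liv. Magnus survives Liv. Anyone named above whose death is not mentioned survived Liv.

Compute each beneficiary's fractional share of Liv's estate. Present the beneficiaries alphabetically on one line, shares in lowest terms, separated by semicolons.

Gudrun 1/15; Kolbein 1/15; Magnus 1/15; Njord 1/15; Oskar 1/5; Sindre 1/15; Solveig 1/15; Trygve 1/5; Vidar 1/5

There is no surviving spouse, so the entire estate passes to Liv's descendants per stirpes.
The estate is divided into 5 equal shares of 1/5 among Trygve, Oskar, Frida, Vidar, Hakon.
Trygve is living and takes 1/5.
Oskar is living and takes 1/5.
Frida predeceased; the 1/5 allotted to Frida's branch passes to Frida's issue by representation.
The 1/5 is divided into 3 equal shares of 1/15 among Kolbein, Sindre, Solveig.
Kolbein is living and takes 1/15.
Sindre is living and takes 1/15.
Solveig is living and takes 1/15.
Vidar is living and takes 1/5.
Hakon predeceased; the 1/5 allotted to Hakon's branch passes to Hakon's issue by representation.
The 1/5 is divided into 3 equal shares of 1/15 among Njord, Gudrun, Magnus.
Njord is living and takes 1/15.
Gudrun is living and takes 1/15.
Magnus is living and takes 1/15.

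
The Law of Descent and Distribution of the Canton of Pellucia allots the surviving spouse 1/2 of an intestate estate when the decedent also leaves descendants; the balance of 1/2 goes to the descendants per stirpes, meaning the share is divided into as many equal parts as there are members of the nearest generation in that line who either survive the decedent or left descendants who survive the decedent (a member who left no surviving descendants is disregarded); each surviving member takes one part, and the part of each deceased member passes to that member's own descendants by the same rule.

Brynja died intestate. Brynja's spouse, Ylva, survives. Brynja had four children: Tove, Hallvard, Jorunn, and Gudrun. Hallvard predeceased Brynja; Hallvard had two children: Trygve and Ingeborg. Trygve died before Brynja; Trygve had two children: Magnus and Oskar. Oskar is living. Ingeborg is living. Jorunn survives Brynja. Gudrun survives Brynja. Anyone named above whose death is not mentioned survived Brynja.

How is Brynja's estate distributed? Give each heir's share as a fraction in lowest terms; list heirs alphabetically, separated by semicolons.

Gudrun 1/8; Ingeborg 1/16; Jorunn 1/8; Magnus 1/32; Oskar 1/32; Tove 1/8; Ylva 1/2

Ylva, as surviving spouse, takes 1/2.
The remaining 1/2 passes to Brynja's descendants per stirpes.
The 1/2 is divided into 4 equal shares of 1/8 among Tove, Hallvard, Jorunn, Gudrun.
Tove is living and takes 1/8.
Hallvard predeceased; the 1/8 allotted to Hallvard's branch passes to Hallvard's issue by representation.
The 1/8 is divided into 2 equal shares of 1/16 among Trygve, Ingeborg.
Trygve predeceased; the 1/16 allotted to Trygve's branch passes to Trygve's issue by representation.
The 1/16 is divided into 2 equal shares of 1/32 among Magnus, Oskar.
Magnus is living and takes 1/32.
Oskar is living and takes 1/32.
Ingeborg is living and takes 1/16.
Jorunn is living and takes 1/8.
Gudrun is living and takes 1/8.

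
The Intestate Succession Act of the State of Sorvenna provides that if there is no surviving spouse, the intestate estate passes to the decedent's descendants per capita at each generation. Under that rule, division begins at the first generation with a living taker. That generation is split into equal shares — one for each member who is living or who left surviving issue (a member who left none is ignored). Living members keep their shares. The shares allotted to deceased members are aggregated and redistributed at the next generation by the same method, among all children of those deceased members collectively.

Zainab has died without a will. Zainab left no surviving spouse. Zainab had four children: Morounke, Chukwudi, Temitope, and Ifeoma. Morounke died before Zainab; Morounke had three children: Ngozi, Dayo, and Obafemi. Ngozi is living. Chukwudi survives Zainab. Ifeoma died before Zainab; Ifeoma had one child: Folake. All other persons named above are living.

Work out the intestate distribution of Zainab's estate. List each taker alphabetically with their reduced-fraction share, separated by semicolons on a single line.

Chukwudi 1/4; Dayo 1/8; Folake 1/8; Ngozi 1/8; Obafemi 1/8; Temitope 1/4

There is no surviving spouse, so the entire estate passes to Zainab's descendants per capita at each generation.
At generation 1 (Morounke, Chukwudi, Temitope, Ifeoma) there are 4 shares of (1)/4 = 1/4 each.
Living: Chukwudi and Temitope — each takes 1/4.
Deceased: Morounke and Ifeoma. Their combined 1/2 is pooled and carried to generation 2.
At generation 2 (Ngozi, Dayo, Obafemi, Folake) there are 4 shares of (1/2)/4 = 1/8 each.
Living: Ngozi, Dayo, Obafemi, and Folake — each takes 1/8.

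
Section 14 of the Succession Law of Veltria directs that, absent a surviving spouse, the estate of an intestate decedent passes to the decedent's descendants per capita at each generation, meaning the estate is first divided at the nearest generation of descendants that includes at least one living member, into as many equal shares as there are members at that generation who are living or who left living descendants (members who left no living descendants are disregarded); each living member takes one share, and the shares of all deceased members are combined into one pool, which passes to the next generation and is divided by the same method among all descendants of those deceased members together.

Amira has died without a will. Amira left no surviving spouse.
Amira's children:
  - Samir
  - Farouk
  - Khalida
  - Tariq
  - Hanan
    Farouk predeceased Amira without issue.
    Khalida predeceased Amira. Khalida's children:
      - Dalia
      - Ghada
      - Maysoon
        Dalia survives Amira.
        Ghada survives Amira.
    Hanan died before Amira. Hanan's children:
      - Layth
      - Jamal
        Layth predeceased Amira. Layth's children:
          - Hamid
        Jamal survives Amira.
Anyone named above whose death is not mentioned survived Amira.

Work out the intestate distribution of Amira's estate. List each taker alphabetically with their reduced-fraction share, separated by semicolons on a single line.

Dalia 1/10; Ghada 1/10; Hamid 1/10; Jamal 1/10; Maysoon 1/10; Samir 1/4; Tariq 1/4

There is no surviving spouse, so the entire estate passes to Amira's descendants per capita at each generation.
At generation 1 (Samir, Khalida, Tariq, Hanan) there are 4 shares of (1)/4 = 1/4 each.
Living: Samir and Tariq — each takes 1/4.
Deceased: Khalida and Hanan. Their combined 1/2 is pooled and carried to generation 2.
At generation 2 (Dalia, Ghada, Maysoon, Layth, Jamal) there are 5 shares of (1/2)/5 = 1/10 each.
Living: Dalia, Ghada, Maysoon, and Jamal — each takes 1/10.
Deceased: Layth. That 1/10 share is carried to generation 3.
At generation 3 (Hamid) there are 1 shares of (1/10)/1 = 1/10 each.
Living: Hamid — each takes 1/10.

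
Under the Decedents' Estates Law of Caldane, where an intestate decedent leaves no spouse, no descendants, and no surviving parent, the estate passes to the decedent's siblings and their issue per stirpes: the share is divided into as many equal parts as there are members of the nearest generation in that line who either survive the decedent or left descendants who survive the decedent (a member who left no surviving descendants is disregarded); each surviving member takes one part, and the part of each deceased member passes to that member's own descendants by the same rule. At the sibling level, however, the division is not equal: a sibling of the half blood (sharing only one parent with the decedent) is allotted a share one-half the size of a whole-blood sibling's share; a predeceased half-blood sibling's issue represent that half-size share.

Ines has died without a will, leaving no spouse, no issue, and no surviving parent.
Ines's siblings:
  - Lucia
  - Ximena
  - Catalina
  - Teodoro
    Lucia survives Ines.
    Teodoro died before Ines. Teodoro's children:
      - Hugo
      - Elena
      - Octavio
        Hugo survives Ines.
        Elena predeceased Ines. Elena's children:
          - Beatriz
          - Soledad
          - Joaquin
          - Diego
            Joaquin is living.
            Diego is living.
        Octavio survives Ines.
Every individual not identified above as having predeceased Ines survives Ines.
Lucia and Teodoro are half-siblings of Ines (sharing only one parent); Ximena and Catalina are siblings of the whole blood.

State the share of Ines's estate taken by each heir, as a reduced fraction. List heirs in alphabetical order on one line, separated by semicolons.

No spouse, descendants, or parent survives, so the estate passes to Ines's siblings per stirpes.
Half-blood siblings count for one-half the weight of whole-blood siblings at the initial division.
Dividing 1 in proportion to weights (total weight 3): Lucia (weight 1/2) → 1/6; Ximena (weight 1) → 1/3; Catalina (weight 1) → 1/3; Teodoro (weight 1/2) → 1/6.
Lucia is living and takes 1/6.
Ximena is living and takes 1/3.
Catalina is living and takes 1/3.
Teodoro predeceased; the 1/6 allotted to Teodoro's branch passes to Teodoro's issue by representation.
The 1/6 is divided into 3 equal shares of 1/18 among Hugo, Elena, Octavio.
Hugo is living and takes 1/18.
Elena predeceased; the 1/18 allotted to Elena's branch passes to Elena's issue by representation.
The 1/18 is divided into 4 equal shares of 1/72 among Beatriz, Soledad, Joaquin, Diego.
Beatriz is living and takes 1/72.
Soledad is living and takes 1/72.
Joaquin is living and takes 1/72.
Diego is living and takes 1/72.
Octavio is living and takes 1/18.

Beatriz 1/72; Catalina 1/3; Diego 1/72; Hugo 1/18; Joaquin 1/72; Lucia 1/6; Octavio 1/18; Soledad 1/72; Ximena 1/3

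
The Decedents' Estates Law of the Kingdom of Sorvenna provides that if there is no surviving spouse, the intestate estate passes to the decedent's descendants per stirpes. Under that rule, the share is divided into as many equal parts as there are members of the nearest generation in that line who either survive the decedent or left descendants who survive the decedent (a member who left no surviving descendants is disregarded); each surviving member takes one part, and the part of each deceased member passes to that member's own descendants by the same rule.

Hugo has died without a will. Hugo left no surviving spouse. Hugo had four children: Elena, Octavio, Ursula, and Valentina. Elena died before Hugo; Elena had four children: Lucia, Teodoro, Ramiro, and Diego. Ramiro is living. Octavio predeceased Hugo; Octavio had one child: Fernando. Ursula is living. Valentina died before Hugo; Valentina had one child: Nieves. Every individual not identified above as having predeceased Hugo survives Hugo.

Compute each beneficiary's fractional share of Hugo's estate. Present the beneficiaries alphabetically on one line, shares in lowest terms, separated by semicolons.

There is no surviving spouse, so the entire estate passes to Hugo's descendants per stirpes.
The estate is divided into 4 equal shares of 1/4 among Elena, Octavio, Ursula, Valentina.
Elena predeceased; the 1/4 allotted to Elena's branch passes to Elena's issue by representation.
The 1/4 is divided into 4 equal shares of 1/16 among Lucia, Teodoro, Ramiro, Diego.
Lucia is living and takes 1/16.
Teodoro is living and takes 1/16.
Ramiro is living and takes 1/16.
Diego is living and takes 1/16.
Octavio predeceased; the 1/4 allotted to Octavio's branch passes to Octavio's issue by representation.
Fernando is the sole taker at this level and receives the full 1/4.
Ursula is living and takes 1/4.
Valentina predeceased; the 1/4 allotted to Valentina's branch passes to Valentina's issue by representation.
Nieves is the sole taker at this level and receives the full 1/4.

Diego 1/16; Fernando 1/4; Lucia 1/16; Nieves 1/4; Ramiro 1/16; Teodoro 1/16; Ursula 1/4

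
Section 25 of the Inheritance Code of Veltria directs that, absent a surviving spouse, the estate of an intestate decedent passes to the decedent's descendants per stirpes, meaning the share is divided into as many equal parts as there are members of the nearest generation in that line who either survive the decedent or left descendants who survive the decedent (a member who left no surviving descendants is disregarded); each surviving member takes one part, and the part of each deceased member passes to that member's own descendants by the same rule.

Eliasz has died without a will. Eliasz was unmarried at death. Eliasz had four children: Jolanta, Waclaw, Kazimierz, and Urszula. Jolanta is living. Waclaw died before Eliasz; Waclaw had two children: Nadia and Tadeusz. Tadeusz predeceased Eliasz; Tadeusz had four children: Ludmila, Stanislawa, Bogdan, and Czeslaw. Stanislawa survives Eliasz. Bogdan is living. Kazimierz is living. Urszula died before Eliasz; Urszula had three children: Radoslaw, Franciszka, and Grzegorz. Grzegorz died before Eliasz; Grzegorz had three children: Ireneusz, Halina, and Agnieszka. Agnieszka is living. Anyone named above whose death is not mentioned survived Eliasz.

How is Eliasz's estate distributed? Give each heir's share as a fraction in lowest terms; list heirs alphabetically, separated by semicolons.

Agnieszka 1/36; Bogdan 1/32; Czeslaw 1/32; Franciszka 1/12; Halina 1/36; Ireneusz 1/36; Jolanta 1/4; Kazimierz 1/4; Ludmila 1/32; Nadia 1/8; Radoslaw 1/12; Stanislawa 1/32

There is no surviving spouse, so the entire estate passes to Eliasz's descendants per stirpes.
The estate is divided into 4 equal shares of 1/4 among Jolanta, Waclaw, Kazimierz, Urszula.
Jolanta is living and takes 1/4.
Waclaw predeceased; the 1/4 allotted to Waclaw's branch passes to Waclaw's issue by representation.
The 1/4 is divided into 2 equal shares of 1/8 among Nadia, Tadeusz.
Nadia is living and takes 1/8.
Tadeusz predeceased; the 1/8 allotted to Tadeusz's branch passes to Tadeusz's issue by representation.
The 1/8 is divided into 4 equal shares of 1/32 among Ludmila, Stanislawa, Bogdan, Czeslaw.
Ludmila is living and takes 1/32.
Stanislawa is living and takes 1/32.
Bogdan is living and takes 1/32.
Czeslaw is living and takes 1/32.
Kazimierz is living and takes 1/4.
Urszula predeceased; the 1/4 allotted to Urszula's branch passes to Urszula's issue by representation.
The 1/4 is divided into 3 equal shares of 1/12 among Radoslaw, Franciszka, Grzegorz.
Radoslaw is living and takes 1/12.
Franciszka is living and takes 1/12.
Grzegorz predeceased; the 1/12 allotted to Grzegorz's branch passes to Grzegorz's issue by representation.
The 1/12 is divided into 3 equal shares of 1/36 among Ireneusz, Halina, Agnieszka.
Ireneusz is living and takes 1/36.
Halina is living and takes 1/36.
Agnieszka is living and takes 1/36.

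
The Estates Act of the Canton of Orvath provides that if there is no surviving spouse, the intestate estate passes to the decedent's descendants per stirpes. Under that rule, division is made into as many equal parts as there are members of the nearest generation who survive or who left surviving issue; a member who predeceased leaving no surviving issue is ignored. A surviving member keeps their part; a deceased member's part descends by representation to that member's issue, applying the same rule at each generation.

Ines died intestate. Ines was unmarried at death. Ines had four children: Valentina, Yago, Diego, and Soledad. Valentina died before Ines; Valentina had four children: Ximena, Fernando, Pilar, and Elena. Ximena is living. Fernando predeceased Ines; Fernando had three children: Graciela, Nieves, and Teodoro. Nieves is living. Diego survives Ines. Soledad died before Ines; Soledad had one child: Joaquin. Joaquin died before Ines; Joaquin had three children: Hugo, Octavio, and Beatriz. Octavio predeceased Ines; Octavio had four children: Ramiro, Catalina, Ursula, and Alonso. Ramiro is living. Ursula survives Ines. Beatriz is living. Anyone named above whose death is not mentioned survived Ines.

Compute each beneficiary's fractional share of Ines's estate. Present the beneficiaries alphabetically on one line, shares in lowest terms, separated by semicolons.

There is no surviving spouse, so the entire estate passes to Ines's descendants per stirpes.
The estate is divided into 4 equal shares of 1/4 among Valentina, Yago, Diego, Soledad.
Valentina predeceased; the 1/4 allotted to Valentina's branch passes to Valentina's issue by representation.
The 1/4 is divided into 4 equal shares of 1/16 among Ximena, Fernando, Pilar, Elena.
Ximena is living and takes 1/16.
Fernando predeceased; the 1/16 allotted to Fernando's branch passes to Fernando's issue by representation.
The 1/16 is divided into 3 equal shares of 1/48 among Graciela, Nieves, Teodoro.
Graciela is living and takes 1/48.
Nieves is living and takes 1/48.
Teodoro is living and takes 1/48.
Pilar is living and takes 1/16.
Elena is living and takes 1/16.
Yago is living and takes 1/4.
Diego is living and takes 1/4.
Soledad predeceased; the 1/4 allotted to Soledad's branch passes to Soledad's issue by representation.
Joaquin's line is the sole branch at this level, so the full 1/4 passes to Joaquin's issue by representation.
The 1/4 is divided into 3 equal shares of 1/12 among Hugo, Octavio, Beatriz.
Hugo is living and takes 1/12.
Octavio predeceased; the 1/12 allotted to Octavio's branch passes to Octavio's issue by representation.
The 1/12 is divided into 4 equal shares of 1/48 among Ramiro, Catalina, Ursula, Alonso.
Ramiro is living and takes 1/48.
Catalina is living and takes 1/48.
Ursula is living and takes 1/48.
Alonso is living and takes 1/48.
Beatriz is living and takes 1/12.

Alonso 1/48; Beatriz 1/12; Catalina 1/48; Diego 1/4; Elena 1/16; Graciela 1/48; Hugo 1/12; Nieves 1/48; Pilar 1/16; Ramiro 1/48; Teodoro 1/48; Ursula 1/48; Ximena 1/16; Yago 1/4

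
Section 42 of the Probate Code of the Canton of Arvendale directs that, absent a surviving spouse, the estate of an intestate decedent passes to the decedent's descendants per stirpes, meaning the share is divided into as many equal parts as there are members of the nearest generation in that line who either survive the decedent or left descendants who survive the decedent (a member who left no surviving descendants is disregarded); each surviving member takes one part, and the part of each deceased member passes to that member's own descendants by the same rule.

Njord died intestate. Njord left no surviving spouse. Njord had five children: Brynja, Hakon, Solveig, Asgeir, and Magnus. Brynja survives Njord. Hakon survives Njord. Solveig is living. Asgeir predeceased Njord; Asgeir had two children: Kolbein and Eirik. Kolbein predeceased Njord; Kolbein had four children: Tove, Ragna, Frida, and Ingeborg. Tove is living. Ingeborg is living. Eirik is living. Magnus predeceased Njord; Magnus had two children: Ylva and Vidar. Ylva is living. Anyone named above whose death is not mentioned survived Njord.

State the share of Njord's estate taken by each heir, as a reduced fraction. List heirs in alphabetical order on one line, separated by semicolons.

Brynja 1/5; Eirik 1/10; Frida 1/40; Hakon 1/5; Ingeborg 1/40; Ragna 1/40; Solveig 1/5; Tove 1/40; Vidar 1/10; Ylva 1/10

There is no surviving spouse, so the entire estate passes to Njord's descendants per stirpes.
The estate is divided into 5 equal shares of 1/5 among Brynja, Hakon, Solveig, Asgeir, Magnus.
Brynja is living and takes 1/5.
Hakon is living and takes 1/5.
Solveig is living and takes 1/5.
Asgeir predeceased; the 1/5 allotted to Asgeir's branch passes to Asgeir's issue by representation.
The 1/5 is divided into 2 equal shares of 1/10 among Kolbein, Eirik.
Kolbein predeceased; the 1/10 allotted to Kolbein's branch passes to Kolbein's issue by representation.
The 1/10 is divided into 4 equal shares of 1/40 among Tove, Ragna, Frida, Ingeborg.
Tove is living and takes 1/40.
Ragna is living and takes 1/40.
Frida is living and takes 1/40.
Ingeborg is living and takes 1/40.
Eirik is living and takes 1/10.
Magnus predeceased; the 1/5 allotted to Magnus's branch passes to Magnus's issue by representation.
The 1/5 is divided into 2 equal shares of 1/10 among Ylva, Vidar.
Ylva is living and takes 1/10.
Vidar is living and takes 1/10.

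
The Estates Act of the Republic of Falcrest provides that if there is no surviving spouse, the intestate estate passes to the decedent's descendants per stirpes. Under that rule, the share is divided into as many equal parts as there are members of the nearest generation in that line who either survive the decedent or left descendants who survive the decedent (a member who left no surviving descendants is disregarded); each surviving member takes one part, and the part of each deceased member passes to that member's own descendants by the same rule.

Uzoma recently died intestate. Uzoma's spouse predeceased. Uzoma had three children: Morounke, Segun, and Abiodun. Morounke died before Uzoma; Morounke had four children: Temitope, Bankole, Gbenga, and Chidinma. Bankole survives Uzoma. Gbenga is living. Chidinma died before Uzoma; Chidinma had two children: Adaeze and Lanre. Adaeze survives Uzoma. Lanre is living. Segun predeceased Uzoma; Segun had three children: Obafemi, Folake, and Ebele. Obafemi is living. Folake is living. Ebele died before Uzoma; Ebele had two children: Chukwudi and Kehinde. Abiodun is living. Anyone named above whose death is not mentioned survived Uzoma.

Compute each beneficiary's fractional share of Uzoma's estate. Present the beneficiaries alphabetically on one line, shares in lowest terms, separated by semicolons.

Abiodun 1/3; Adaeze 1/24; Bankole 1/12; Chukwudi 1/18; Folake 1/9; Gbenga 1/12; Kehinde 1/18; Lanre 1/24; Obafemi 1/9; Temitope 1/12

There is no surviving spouse, so the entire estate passes to Uzoma's descendants per stirpes.
The estate is divided into 3 equal shares of 1/3 among Morounke, Segun, Abiodun.
Morounke predeceased; the 1/3 allotted to Morounke's branch passes to Morounke's issue by representation.
The 1/3 is divided into 4 equal shares of 1/12 among Temitope, Bankole, Gbenga, Chidinma.
Temitope is living and takes 1/12.
Bankole is living and takes 1/12.
Gbenga is living and takes 1/12.
Chidinma predeceased; the 1/12 allotted to Chidinma's branch passes to Chidinma's issue by representation.
The 1/12 is divided into 2 equal shares of 1/24 among Adaeze, Lanre.
Adaeze is living and takes 1/24.
Lanre is living and takes 1/24.
Segun predeceased; the 1/3 allotted to Segun's branch passes to Segun's issue by representation.
The 1/3 is divided into 3 equal shares of 1/9 among Obafemi, Folake, Ebele.
Obafemi is living and takes 1/9.
Folake is living and takes 1/9.
Ebele predeceased; the 1/9 allotted to Ebele's branch passes to Ebele's issue by representation.
The 1/9 is divided into 2 equal shares of 1/18 among Chukwudi, Kehinde.
Chukwudi is living and takes 1/18.
Kehinde is living and takes 1/18.
Abiodun is living and takes 1/3.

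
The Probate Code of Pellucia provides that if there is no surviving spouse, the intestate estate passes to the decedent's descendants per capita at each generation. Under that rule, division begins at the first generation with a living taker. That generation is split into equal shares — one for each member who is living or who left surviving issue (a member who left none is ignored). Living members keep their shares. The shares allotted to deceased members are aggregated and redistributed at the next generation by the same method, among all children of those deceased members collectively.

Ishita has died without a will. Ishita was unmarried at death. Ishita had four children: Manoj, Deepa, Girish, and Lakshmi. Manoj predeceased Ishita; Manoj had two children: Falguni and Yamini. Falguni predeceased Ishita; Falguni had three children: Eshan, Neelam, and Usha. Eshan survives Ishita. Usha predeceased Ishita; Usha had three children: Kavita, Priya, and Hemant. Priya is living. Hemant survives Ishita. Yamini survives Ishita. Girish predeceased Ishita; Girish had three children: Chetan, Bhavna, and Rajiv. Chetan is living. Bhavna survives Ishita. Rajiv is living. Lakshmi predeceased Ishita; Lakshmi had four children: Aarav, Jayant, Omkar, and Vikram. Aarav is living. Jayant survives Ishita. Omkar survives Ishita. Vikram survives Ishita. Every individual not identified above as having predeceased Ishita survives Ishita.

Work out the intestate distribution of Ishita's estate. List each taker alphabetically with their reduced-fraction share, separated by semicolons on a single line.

Aarav 1/12; Bhavna 1/12; Chetan 1/12; Deepa 1/4; Eshan 1/36; Hemant 1/108; Jayant 1/12; Kavita 1/108; Neelam 1/36; Omkar 1/12; Priya 1/108; Rajiv 1/12; Vikram 1/12; Yamini 1/12

There is no surviving spouse, so the entire estate passes to Ishita's descendants per capita at each generation.
At generation 1 (Manoj, Deepa, Girish, Lakshmi) there are 4 shares of (1)/4 = 1/4 each.
Living: Deepa — each takes 1/4.
Deceased: Manoj, Girish, and Lakshmi. Their combined 3/4 is pooled and carried to generation 2.
At generation 2 (Falguni, Yamini, Chetan, Bhavna, Rajiv, Aarav, Jayant, Omkar, Vikram) there are 9 shares of (3/4)/9 = 1/12 each.
Living: Yamini, Chetan, Bhavna, Rajiv, Aarav, Jayant, Omkar, and Vikram — each takes 1/12.
Deceased: Falguni. That 1/12 share is carried to generation 3.
At generation 3 (Eshan, Neelam, Usha) there are 3 shares of (1/12)/3 = 1/36 each.
Living: Eshan and Neelam — each takes 1/36.
Deceased: Usha. That 1/36 share is carried to generation 4.
At generation 4 (Kavita, Priya, Hemant) there are 3 shares of (1/36)/3 = 1/108 each.
Living: Kavita, Priya, and Hemant — each takes 1/108.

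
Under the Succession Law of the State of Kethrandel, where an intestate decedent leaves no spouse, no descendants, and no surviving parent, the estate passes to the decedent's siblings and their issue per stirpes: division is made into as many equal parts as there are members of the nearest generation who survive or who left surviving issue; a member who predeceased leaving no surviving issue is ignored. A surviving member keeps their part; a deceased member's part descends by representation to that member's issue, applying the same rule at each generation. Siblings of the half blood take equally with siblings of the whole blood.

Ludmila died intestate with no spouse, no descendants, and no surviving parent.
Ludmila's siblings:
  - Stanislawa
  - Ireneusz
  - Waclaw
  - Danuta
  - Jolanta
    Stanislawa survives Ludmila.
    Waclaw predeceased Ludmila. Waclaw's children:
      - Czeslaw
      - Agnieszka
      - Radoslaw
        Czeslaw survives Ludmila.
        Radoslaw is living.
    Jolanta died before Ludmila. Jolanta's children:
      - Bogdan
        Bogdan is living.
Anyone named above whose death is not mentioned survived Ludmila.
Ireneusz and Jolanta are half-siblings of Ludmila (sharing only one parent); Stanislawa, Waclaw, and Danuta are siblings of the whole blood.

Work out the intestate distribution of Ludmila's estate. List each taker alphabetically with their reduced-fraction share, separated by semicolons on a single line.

No spouse, descendants, or parent survives, so the estate passes to Ludmila's siblings per stirpes.
Half-blood and whole-blood siblings take equally under the stated rule.
The estate is divided into 5 equal shares of 1/5 among Stanislawa, Ireneusz, Waclaw, Danuta, Jolanta.
Stanislawa is living and takes 1/5.
Ireneusz is living and takes 1/5.
Waclaw predeceased; the 1/5 allotted to Waclaw's branch passes to Waclaw's issue by representation.
The 1/5 is divided into 3 equal shares of 1/15 among Czeslaw, Agnieszka, Radoslaw.
Czeslaw is living and takes 1/15.
Agnieszka is living and takes 1/15.
Radoslaw is living and takes 1/15.
Danuta is living and takes 1/5.
Jolanta predeceased; the 1/5 allotted to Jolanta's branch passes to Jolanta's issue by representation.
Bogdan is the sole taker at this level and receives the full 1/5.

Agnieszka 1/15; Bogdan 1/5; Czeslaw 1/15; Danuta 1/5; Ireneusz 1/5; Radoslaw 1/15; Stanislawa 1/5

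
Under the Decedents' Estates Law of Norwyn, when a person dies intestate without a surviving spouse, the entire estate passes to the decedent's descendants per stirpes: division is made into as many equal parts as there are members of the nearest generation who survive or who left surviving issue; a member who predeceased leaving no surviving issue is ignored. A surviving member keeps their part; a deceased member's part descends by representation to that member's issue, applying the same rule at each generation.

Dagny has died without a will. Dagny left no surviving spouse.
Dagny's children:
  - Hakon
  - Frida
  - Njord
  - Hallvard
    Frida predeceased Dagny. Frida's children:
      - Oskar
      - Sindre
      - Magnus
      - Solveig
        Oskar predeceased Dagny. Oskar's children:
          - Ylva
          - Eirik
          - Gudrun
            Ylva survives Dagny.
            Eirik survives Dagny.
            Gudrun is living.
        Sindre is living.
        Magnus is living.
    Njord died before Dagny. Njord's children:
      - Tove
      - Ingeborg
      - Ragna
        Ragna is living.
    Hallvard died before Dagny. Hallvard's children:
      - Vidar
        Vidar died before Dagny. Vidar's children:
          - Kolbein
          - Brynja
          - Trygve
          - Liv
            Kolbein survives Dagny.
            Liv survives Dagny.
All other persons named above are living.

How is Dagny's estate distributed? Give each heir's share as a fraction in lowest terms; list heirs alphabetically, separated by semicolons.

Brynja 1/16; Eirik 1/48; Gudrun 1/48; Hakon 1/4; Ingeborg 1/12; Kolbein 1/16; Liv 1/16; Magnus 1/16; Ragna 1/12; Sindre 1/16; Solveig 1/16; Tove 1/12; Trygve 1/16; Ylva 1/48

There is no surviving spouse, so the entire estate passes to Dagny's descendants per stirpes.
The estate is divided into 4 equal shares of 1/4 among Hakon, Frida, Njord, Hallvard.
Hakon is living and takes 1/4.
Frida predeceased; the 1/4 allotted to Frida's branch passes to Frida's issue by representation.
The 1/4 is divided into 4 equal shares of 1/16 among Oskar, Sindre, Magnus, Solveig.
Oskar predeceased; the 1/16 allotted to Oskar's branch passes to Oskar's issue by representation.
The 1/16 is divided into 3 equal shares of 1/48 among Ylva, Eirik, Gudrun.
Ylva is living and takes 1/48.
Eirik is living and takes 1/48.
Gudrun is living and takes 1/48.
Sindre is living and takes 1/16.
Magnus is living and takes 1/16.
Solveig is living and takes 1/16.
Njord predeceased; the 1/4 allotted to Njord's branch passes to Njord's issue by representation.
The 1/4 is divided into 3 equal shares of 1/12 among Tove, Ingeborg, Ragna.
Tove is living and takes 1/12.
Ingeborg is living and takes 1/12.
Ragna is living and takes 1/12.
Hallvard predeceased; the 1/4 allotted to Hallvard's branch passes to Hallvard's issue by representation.
Vidar's line is the sole branch at this level, so the full 1/4 passes to Vidar's issue by representation.
The 1/4 is divided into 4 equal shares of 1/16 among Kolbein, Brynja, Trygve, Liv.
Kolbein is living and takes 1/16.
Brynja is living and takes 1/16.
Trygve is living and takes 1/16.
Liv is living and takes 1/16.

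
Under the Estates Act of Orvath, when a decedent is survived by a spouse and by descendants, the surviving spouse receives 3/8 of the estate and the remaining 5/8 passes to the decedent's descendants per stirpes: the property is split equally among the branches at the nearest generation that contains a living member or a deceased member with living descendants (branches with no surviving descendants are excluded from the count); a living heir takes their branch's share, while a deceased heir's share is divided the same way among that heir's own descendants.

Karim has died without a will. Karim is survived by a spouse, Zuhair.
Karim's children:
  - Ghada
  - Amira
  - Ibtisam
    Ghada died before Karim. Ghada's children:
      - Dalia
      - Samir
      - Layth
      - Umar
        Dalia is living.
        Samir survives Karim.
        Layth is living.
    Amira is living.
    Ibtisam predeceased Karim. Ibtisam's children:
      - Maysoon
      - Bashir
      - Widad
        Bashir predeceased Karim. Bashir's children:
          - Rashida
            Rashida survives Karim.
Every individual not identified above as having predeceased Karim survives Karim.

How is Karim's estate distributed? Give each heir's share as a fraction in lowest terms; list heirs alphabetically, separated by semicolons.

Zuhair, as surviving spouse, takes 3/8.
The remaining 5/8 passes to Karim's descendants per stirpes.
The 5/8 is divided into 3 equal shares of 5/24 among Ghada, Amira, Ibtisam.
Ghada predeceased; the 5/24 allotted to Ghada's branch passes to Ghada's issue by representation.
The 5/24 is divided into 4 equal shares of 5/96 among Dalia, Samir, Layth, Umar.
Dalia is living and takes 5/96.
Samir is living and takes 5/96.
Layth is living and takes 5/96.
Umar is living and takes 5/96.
Amira is living and takes 5/24.
Ibtisam predeceased; the 5/24 allotted to Ibtisam's branch passes to Ibtisam's issue by representation.
The 5/24 is divided into 3 equal shares of 5/72 among Maysoon, Bashir, Widad.
Maysoon is living and takes 5/72.
Bashir predeceased; the 5/72 allotted to Bashir's branch passes to Bashir's issue by representation.
Rashida is the sole taker at this level and receives the full 5/72.
Widad is living and takes 5/72.

Amira 5/24; Dalia 5/96; Layth 5/96; Maysoon 5/72; Rashida 5/72; Samir 5/96; Umar 5/96; Widad 5/72; Zuhair 3/8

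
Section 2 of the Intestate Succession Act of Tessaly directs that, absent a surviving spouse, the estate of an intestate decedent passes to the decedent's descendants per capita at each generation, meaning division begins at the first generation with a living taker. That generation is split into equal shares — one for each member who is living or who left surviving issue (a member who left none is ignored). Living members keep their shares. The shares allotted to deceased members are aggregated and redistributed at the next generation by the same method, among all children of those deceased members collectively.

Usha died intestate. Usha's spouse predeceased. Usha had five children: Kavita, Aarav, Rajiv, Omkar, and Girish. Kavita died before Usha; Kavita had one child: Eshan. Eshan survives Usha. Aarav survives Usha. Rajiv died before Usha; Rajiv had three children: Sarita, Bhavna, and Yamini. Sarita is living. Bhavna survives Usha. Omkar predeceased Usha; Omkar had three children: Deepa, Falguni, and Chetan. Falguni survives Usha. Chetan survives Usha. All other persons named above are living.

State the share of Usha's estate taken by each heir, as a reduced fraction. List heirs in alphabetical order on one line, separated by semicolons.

There is no surviving spouse, so the entire estate passes to Usha's descendants per capita at each generation.
At generation 1 (Kavita, Aarav, Rajiv, Omkar, Girish) there are 5 shares of (1)/5 = 1/5 each.
Living: Aarav and Girish — each takes 1/5.
Deceased: Kavita, Rajiv, and Omkar. Their combined 3/5 is pooled and carried to generation 2.
At generation 2 (Eshan, Sarita, Bhavna, Yamini, Deepa, Falguni, Chetan) there are 7 shares of (3/5)/7 = 3/35 each.
Living: Eshan, Sarita, Bhavna, Yamini, Deepa, Falguni, and Chetan — each takes 3/35.

Aarav 1/5; Bhavna 3/35; Chetan 3/35; Deepa 3/35; Eshan 3/35; Falguni 3/35; Girish 1/5; Sarita 3/35; Yamini 3/35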